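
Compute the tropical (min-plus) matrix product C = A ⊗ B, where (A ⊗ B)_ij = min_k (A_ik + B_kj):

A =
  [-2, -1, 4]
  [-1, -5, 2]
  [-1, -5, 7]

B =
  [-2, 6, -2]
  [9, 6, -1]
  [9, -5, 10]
A ⊗ B =
  [-4, -1, -4]
  [-3, -3, -6]
  [-3, 1, -6]

Apply the min-plus product entry-by-entry:
  C[0][0] = min over k of (A[0][0] + B[0][0] = -2 + -2 = -4, A[0][1] + B[1][0] = -1 + 9 = 8, A[0][2] + B[2][0] = 4 + 9 = 13) = -4 (attained at k = 0)
  C[0][1] = min over k of (A[0][0] + B[0][1] = -2 + 6 = 4, A[0][1] + B[1][1] = -1 + 6 = 5, A[0][2] + B[2][1] = 4 + -5 = -1) = -1 (attained at k = 2)
  C[0][2] = min over k of (A[0][0] + B[0][2] = -2 + -2 = -4, A[0][1] + B[1][2] = -1 + -1 = -2, A[0][2] + B[2][2] = 4 + 10 = 14) = -4 (attained at k = 0)
  C[1][0] = min over k of (A[1][0] + B[0][0] = -1 + -2 = -3, A[1][1] + B[1][0] = -5 + 9 = 4, A[1][2] + B[2][0] = 2 + 9 = 11) = -3 (attained at k = 0)
  C[1][1] = min over k of (A[1][0] + B[0][1] = -1 + 6 = 5, A[1][1] + B[1][1] = -5 + 6 = 1, A[1][2] + B[2][1] = 2 + -5 = -3) = -3 (attained at k = 2)
  C[1][2] = min over k of (A[1][0] + B[0][2] = -1 + -2 = -3, A[1][1] + B[1][2] = -5 + -1 = -6, A[1][2] + B[2][2] = 2 + 10 = 12) = -6 (attained at k = 1)
  C[2][0] = min over k of (A[2][0] + B[0][0] = -1 + -2 = -3, A[2][1] + B[1][0] = -5 + 9 = 4, A[2][2] + B[2][0] = 7 + 9 = 16) = -3 (attained at k = 0)
  C[2][1] = min over k of (A[2][0] + B[0][1] = -1 + 6 = 5, A[2][1] + B[1][1] = -5 + 6 = 1, A[2][2] + B[2][1] = 7 + -5 = 2) = 1 (attained at k = 1)
  C[2][2] = min over k of (A[2][0] + B[0][2] = -1 + -2 = -3, A[2][1] + B[1][2] = -5 + -1 = -6, A[2][2] + B[2][2] = 7 + 10 = 17) = -6 (attained at k = 1)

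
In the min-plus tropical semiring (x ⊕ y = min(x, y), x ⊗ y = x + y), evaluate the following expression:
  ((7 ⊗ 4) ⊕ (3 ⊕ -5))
((7 ⊗ 4) ⊕ (3 ⊕ -5)) = -5

Expand innermost to outermost. Recall ⊕ takes the minimum of its arguments and ⊗ takes their sum. Working out the expression ((7 ⊗ 4) ⊕ (3 ⊕ -5)) gives -5.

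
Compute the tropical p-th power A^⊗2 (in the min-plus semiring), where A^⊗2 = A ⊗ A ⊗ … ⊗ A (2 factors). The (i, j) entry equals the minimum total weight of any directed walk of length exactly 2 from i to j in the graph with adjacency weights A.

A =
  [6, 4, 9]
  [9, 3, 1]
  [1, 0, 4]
A^⊗2 =
  [10, 7, 5]
  [2, 1, 4]
  [5, 3, 1]

Each entry (A^⊗2)_ij equals the minimum over all length-2 walks i = v_0 → v_1 → … → v_2 = j of Σ_t A[v_t][v_{t+1}]. For example, for (i, j) = (0, 2) we minimise over 3 possible intermediate vertex sequences; the minimum is 5, attained along the walk 0 → 1 → 2.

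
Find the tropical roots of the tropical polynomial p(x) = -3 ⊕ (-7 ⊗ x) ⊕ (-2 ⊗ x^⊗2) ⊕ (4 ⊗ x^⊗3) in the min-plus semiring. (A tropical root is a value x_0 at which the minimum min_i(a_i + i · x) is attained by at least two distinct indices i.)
Roots: {-6, -5, 4}

Each tropical root is a break point of the lower envelope of the lines y = a_i + i · x (there are 4 lines, with slopes 0, 1, ..., 3). Only the lines that attain the minimum somewhere contribute to roots; other lines are dominated. Here the surviving (envelope) indices are i = 3, i = 2, i = 1, i = 0.
Intersections between consecutive envelope lines give the roots: for adjacent envelope indices i < j the intersection is x = (a_i − a_j) / (j − i). Reading off the sorted break points: {-6, -5, 4}.
Verification: at each break x_0, at least two indices attain the minimum of min_i(a_i + i · x_0).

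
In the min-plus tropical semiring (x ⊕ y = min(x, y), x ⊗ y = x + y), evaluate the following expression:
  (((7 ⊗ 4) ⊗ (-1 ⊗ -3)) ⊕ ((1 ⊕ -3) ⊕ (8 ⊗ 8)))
(((7 ⊗ 4) ⊗ (-1 ⊗ -3)) ⊕ ((1 ⊕ -3) ⊕ (8 ⊗ 8))) = -3

Expand innermost to outermost. Recall ⊕ takes the minimum of its arguments and ⊗ takes their sum. Working out the expression (((7 ⊗ 4) ⊗ (-1 ⊗ -3)) ⊕ ((1 ⊕ -3) ⊕ (8 ⊗ 8))) gives -3.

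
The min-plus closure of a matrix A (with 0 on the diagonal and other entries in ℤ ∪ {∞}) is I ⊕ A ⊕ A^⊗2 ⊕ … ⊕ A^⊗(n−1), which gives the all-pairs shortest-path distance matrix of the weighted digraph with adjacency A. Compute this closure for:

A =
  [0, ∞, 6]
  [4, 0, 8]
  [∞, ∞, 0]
Closure =
  [0, ∞, 6]
  [4, 0, 8]
  [∞, ∞, 0]

This is the Floyd-Warshall all-pairs shortest-path computation. For each intermediate vertex k = 0, 1, …, 2, update dist[i][j] ← min(dist[i][j], dist[i][k] + dist[k][j]). The final matrix gives, for each (i, j), the minimum total weight of any directed path from i to j (possibly empty when i = j).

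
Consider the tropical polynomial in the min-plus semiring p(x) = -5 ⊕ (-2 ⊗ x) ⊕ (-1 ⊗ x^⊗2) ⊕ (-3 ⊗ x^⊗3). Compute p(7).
p(7) = -5

A tropical monomial a ⊗ x^⊗i evaluates to a + i · x. Evaluating each term at x = 7:
  Term 0 contributes -5 + 0 · 7 = -5
  Term 1 contributes -2 + 1 · 7 = 5
  Term 2 contributes -1 + 2 · 7 = 13
  Term 3 contributes -3 + 3 · 7 = 18
p(7) = ⊕ of these = min[-5, 5, 13, 18] = -5.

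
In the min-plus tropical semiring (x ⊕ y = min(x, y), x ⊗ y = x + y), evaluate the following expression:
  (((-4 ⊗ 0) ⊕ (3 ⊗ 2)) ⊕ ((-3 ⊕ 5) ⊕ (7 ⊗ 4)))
(((-4 ⊗ 0) ⊕ (3 ⊗ 2)) ⊕ ((-3 ⊕ 5) ⊕ (7 ⊗ 4))) = -4

Expand innermost to outermost. Recall ⊕ takes the minimum of its arguments and ⊗ takes their sum. Working out the expression (((-4 ⊗ 0) ⊕ (3 ⊗ 2)) ⊕ ((-3 ⊕ 5) ⊕ (7 ⊗ 4))) gives -4.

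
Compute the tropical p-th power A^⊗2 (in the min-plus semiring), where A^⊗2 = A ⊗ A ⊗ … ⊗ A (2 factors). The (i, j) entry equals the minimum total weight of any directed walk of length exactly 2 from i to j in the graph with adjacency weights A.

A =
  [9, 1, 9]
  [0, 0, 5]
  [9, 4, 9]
A^⊗2 =
  [1, 1, 6]
  [0, 0, 5]
  [4, 4, 9]

Each entry (A^⊗2)_ij equals the minimum over all length-2 walks i = v_0 → v_1 → … → v_2 = j of Σ_t A[v_t][v_{t+1}]. For example, for (i, j) = (0, 2) we minimise over 3 possible intermediate vertex sequences; the minimum is 6, attained along the walk 0 → 1 → 2.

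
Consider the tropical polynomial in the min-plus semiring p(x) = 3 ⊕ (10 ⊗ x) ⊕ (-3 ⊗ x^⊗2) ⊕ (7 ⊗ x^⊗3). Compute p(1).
p(1) = -1

A tropical monomial a ⊗ x^⊗i evaluates to a + i · x. Evaluating each term at x = 1:
  Term 0 contributes 3 + 0 · 1 = 3
  Term 1 contributes 10 + 1 · 1 = 11
  Term 2 contributes -3 + 2 · 1 = -1
  Term 3 contributes 7 + 3 · 1 = 10
p(1) = ⊕ of these = min[3, 11, -1, 10] = -1.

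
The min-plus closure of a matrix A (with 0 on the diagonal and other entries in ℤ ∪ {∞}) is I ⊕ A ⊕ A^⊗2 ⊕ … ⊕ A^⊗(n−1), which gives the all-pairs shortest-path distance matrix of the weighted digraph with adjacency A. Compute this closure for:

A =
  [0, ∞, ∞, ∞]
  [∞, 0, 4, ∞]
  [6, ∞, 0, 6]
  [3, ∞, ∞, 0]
Closure =
  [0, ∞, ∞, ∞]
  [10, 0, 4, 10]
  [6, ∞, 0, 6]
  [3, ∞, ∞, 0]

This is the Floyd-Warshall all-pairs shortest-path computation. For each intermediate vertex k = 0, 1, …, 3, update dist[i][j] ← min(dist[i][j], dist[i][k] + dist[k][j]). The final matrix gives, for each (i, j), the minimum total weight of any directed path from i to j (possibly empty when i = j).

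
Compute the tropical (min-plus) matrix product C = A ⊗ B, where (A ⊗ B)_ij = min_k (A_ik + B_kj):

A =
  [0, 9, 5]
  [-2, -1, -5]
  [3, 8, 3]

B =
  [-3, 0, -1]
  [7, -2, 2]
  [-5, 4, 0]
A ⊗ B =
  [-3, 0, -1]
  [-10, -3, -5]
  [-2, 3, 2]

Apply the min-plus product entry-by-entry:
  C[0][0] = min over k of (A[0][0] + B[0][0] = 0 + -3 = -3, A[0][1] + B[1][0] = 9 + 7 = 16, A[0][2] + B[2][0] = 5 + -5 = 0) = -3 (attained at k = 0)
  C[0][1] = min over k of (A[0][0] + B[0][1] = 0 + 0 = 0, A[0][1] + B[1][1] = 9 + -2 = 7, A[0][2] + B[2][1] = 5 + 4 = 9) = 0 (attained at k = 0)
  C[0][2] = min over k of (A[0][0] + B[0][2] = 0 + -1 = -1, A[0][1] + B[1][2] = 9 + 2 = 11, A[0][2] + B[2][2] = 5 + 0 = 5) = -1 (attained at k = 0)
  C[1][0] = min over k of (A[1][0] + B[0][0] = -2 + -3 = -5, A[1][1] + B[1][0] = -1 + 7 = 6, A[1][2] + B[2][0] = -5 + -5 = -10) = -10 (attained at k = 2)
  C[1][1] = min over k of (A[1][0] + B[0][1] = -2 + 0 = -2, A[1][1] + B[1][1] = -1 + -2 = -3, A[1][2] + B[2][1] = -5 + 4 = -1) = -3 (attained at k = 1)
  C[1][2] = min over k of (A[1][0] + B[0][2] = -2 + -1 = -3, A[1][1] + B[1][2] = -1 + 2 = 1, A[1][2] + B[2][2] = -5 + 0 = -5) = -5 (attained at k = 2)
  C[2][0] = min over k of (A[2][0] + B[0][0] = 3 + -3 = 0, A[2][1] + B[1][0] = 8 + 7 = 15, A[2][2] + B[2][0] = 3 + -5 = -2) = -2 (attained at k = 2)
  C[2][1] = min over k of (A[2][0] + B[0][1] = 3 + 0 = 3, A[2][1] + B[1][1] = 8 + -2 = 6, A[2][2] + B[2][1] = 3 + 4 = 7) = 3 (attained at k = 0)
  C[2][2] = min over k of (A[2][0] + B[0][2] = 3 + -1 = 2, A[2][1] + B[1][2] = 8 + 2 = 10, A[2][2] + B[2][2] = 3 + 0 = 3) = 2 (attained at k = 0)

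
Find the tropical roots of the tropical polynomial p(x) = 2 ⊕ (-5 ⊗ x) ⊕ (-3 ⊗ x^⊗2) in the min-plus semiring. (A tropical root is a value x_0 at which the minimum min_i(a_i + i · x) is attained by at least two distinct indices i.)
Roots: {-2, 7}

Each tropical root is a break point of the lower envelope of the lines y = a_i + i · x (there are 3 lines, with slopes 0, 1, ..., 2). Only the lines that attain the minimum somewhere contribute to roots; other lines are dominated. Here the surviving (envelope) indices are i = 2, i = 1, i = 0.
Intersections between consecutive envelope lines give the roots: for adjacent envelope indices i < j the intersection is x = (a_i − a_j) / (j − i). Reading off the sorted break points: {-2, 7}.
Verification: at each break x_0, at least two indices attain the minimum of min_i(a_i + i · x_0).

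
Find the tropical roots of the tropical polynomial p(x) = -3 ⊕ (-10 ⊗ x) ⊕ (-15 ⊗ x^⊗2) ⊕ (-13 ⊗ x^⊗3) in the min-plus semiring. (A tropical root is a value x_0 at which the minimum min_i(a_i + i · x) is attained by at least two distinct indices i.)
Roots: {-2, 5, 7}

Each tropical root is a break point of the lower envelope of the lines y = a_i + i · x (there are 4 lines, with slopes 0, 1, ..., 3). Only the lines that attain the minimum somewhere contribute to roots; other lines are dominated. Here the surviving (envelope) indices are i = 3, i = 2, i = 1, i = 0.
Intersections between consecutive envelope lines give the roots: for adjacent envelope indices i < j the intersection is x = (a_i − a_j) / (j − i). Reading off the sorted break points: {-2, 5, 7}.
Verification: at each break x_0, at least two indices attain the minimum of min_i(a_i + i · x_0).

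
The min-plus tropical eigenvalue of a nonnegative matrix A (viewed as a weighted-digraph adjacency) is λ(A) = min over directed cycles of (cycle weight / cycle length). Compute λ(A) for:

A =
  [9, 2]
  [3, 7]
λ(A) = 5/2

Enumerate directed cycles and compute their means (weight / length). Sample:
  cycle 0 → 0: weight = 9, length = 1, mean = 9/1 ≈ 9.000
  cycle 1 → 1: weight = 7, length = 1, mean = 7/1 ≈ 7.000
  cycle 0 → 1 → 0: weight = 5, length = 2, mean = 5/2 ≈ 2.500
  cycle 1 → 0 → 1: weight = 5, length = 2, mean = 5/2 ≈ 2.500
Minimum mean = 2.500, attained e.g. along the cycle 0 → 1 → 0 with weight 5 and length 2. So λ(A) = 5/2 = 5/2.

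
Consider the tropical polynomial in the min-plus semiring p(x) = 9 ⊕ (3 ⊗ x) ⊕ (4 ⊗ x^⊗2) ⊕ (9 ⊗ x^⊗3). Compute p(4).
p(4) = 7

A tropical monomial a ⊗ x^⊗i evaluates to a + i · x. Evaluating each term at x = 4:
  Term 0 contributes 9 + 0 · 4 = 9
  Term 1 contributes 3 + 1 · 4 = 7
  Term 2 contributes 4 + 2 · 4 = 12
  Term 3 contributes 9 + 3 · 4 = 21
p(4) = ⊕ of these = min[9, 7, 12, 21] = 7.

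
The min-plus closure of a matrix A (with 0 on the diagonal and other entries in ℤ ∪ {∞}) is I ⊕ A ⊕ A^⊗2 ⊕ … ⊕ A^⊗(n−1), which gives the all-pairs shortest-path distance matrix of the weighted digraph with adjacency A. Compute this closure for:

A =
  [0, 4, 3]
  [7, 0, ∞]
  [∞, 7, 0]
Closure =
  [0, 4, 3]
  [7, 0, 10]
  [14, 7, 0]

This is the Floyd-Warshall all-pairs shortest-path computation. For each intermediate vertex k = 0, 1, …, 2, update dist[i][j] ← min(dist[i][j], dist[i][k] + dist[k][j]). The final matrix gives, for each (i, j), the minimum total weight of any directed path from i to j (possibly empty when i = j).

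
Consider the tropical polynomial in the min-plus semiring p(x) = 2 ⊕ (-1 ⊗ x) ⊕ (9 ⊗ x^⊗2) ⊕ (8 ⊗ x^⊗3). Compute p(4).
p(4) = 2

A tropical monomial a ⊗ x^⊗i evaluates to a + i · x. Evaluating each term at x = 4:
  Term 0 contributes 2 + 0 · 4 = 2
  Term 1 contributes -1 + 1 · 4 = 3
  Term 2 contributes 9 + 2 · 4 = 17
  Term 3 contributes 8 + 3 · 4 = 20
p(4) = ⊕ of these = min[2, 3, 17, 20] = 2.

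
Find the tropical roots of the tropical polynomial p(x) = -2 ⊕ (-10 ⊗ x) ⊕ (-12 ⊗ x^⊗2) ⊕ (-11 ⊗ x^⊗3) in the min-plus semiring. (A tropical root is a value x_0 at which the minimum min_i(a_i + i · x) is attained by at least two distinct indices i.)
Roots: {-1, 2, 8}

Each tropical root is a break point of the lower envelope of the lines y = a_i + i · x (there are 4 lines, with slopes 0, 1, ..., 3). Only the lines that attain the minimum somewhere contribute to roots; other lines are dominated. Here the surviving (envelope) indices are i = 3, i = 2, i = 1, i = 0.
Intersections between consecutive envelope lines give the roots: for adjacent envelope indices i < j the intersection is x = (a_i − a_j) / (j − i). Reading off the sorted break points: {-1, 2, 8}.
Verification: at each break x_0, at least two indices attain the minimum of min_i(a_i + i · x_0).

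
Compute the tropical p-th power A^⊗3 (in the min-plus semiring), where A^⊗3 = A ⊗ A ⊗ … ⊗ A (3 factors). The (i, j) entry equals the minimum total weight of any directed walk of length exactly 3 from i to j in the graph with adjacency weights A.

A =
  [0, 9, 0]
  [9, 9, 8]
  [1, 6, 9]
A^⊗3 =
  [0, 6, 0]
  [9, 15, 9]
  [1, 7, 1]

Each entry (A^⊗3)_ij equals the minimum over all length-3 walks i = v_0 → v_1 → … → v_3 = j of Σ_t A[v_t][v_{t+1}]. For example, for (i, j) = (0, 2) we minimise over 9 possible intermediate vertex sequences; the minimum is 0, attained along the walk 0 → 0 → 0 → 2.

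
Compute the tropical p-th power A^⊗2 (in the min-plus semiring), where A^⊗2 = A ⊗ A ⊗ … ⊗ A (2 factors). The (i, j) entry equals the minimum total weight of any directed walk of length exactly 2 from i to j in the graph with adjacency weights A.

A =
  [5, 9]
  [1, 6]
A^⊗2 =
  [10, 14]
  [6, 10]

Each entry (A^⊗2)_ij equals the minimum over all length-2 walks i = v_0 → v_1 → … → v_2 = j of Σ_t A[v_t][v_{t+1}]. For example, for (i, j) = (0, 1) we minimise over 2 possible intermediate vertex sequences; the minimum is 14, attained along the walk 0 → 0 → 1.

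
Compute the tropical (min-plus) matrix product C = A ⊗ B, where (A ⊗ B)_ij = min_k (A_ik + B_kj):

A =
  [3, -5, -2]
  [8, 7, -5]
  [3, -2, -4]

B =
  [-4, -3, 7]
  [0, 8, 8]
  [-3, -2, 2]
A ⊗ B =
  [-5, -4, 0]
  [-8, -7, -3]
  [-7, -6, -2]

Apply the min-plus product entry-by-entry:
  C[0][0] = min over k of (A[0][0] + B[0][0] = 3 + -4 = -1, A[0][1] + B[1][0] = -5 + 0 = -5, A[0][2] + B[2][0] = -2 + -3 = -5) = -5 (attained at k = 1)
  C[0][1] = min over k of (A[0][0] + B[0][1] = 3 + -3 = 0, A[0][1] + B[1][1] = -5 + 8 = 3, A[0][2] + B[2][1] = -2 + -2 = -4) = -4 (attained at k = 2)
  C[0][2] = min over k of (A[0][0] + B[0][2] = 3 + 7 = 10, A[0][1] + B[1][2] = -5 + 8 = 3, A[0][2] + B[2][2] = -2 + 2 = 0) = 0 (attained at k = 2)
  C[1][0] = min over k of (A[1][0] + B[0][0] = 8 + -4 = 4, A[1][1] + B[1][0] = 7 + 0 = 7, A[1][2] + B[2][0] = -5 + -3 = -8) = -8 (attained at k = 2)
  C[1][1] = min over k of (A[1][0] + B[0][1] = 8 + -3 = 5, A[1][1] + B[1][1] = 7 + 8 = 15, A[1][2] + B[2][1] = -5 + -2 = -7) = -7 (attained at k = 2)
  C[1][2] = min over k of (A[1][0] + B[0][2] = 8 + 7 = 15, A[1][1] + B[1][2] = 7 + 8 = 15, A[1][2] + B[2][2] = -5 + 2 = -3) = -3 (attained at k = 2)
  C[2][0] = min over k of (A[2][0] + B[0][0] = 3 + -4 = -1, A[2][1] + B[1][0] = -2 + 0 = -2, A[2][2] + B[2][0] = -4 + -3 = -7) = -7 (attained at k = 2)
  C[2][1] = min over k of (A[2][0] + B[0][1] = 3 + -3 = 0, A[2][1] + B[1][1] = -2 + 8 = 6, A[2][2] + B[2][1] = -4 + -2 = -6) = -6 (attained at k = 2)
  C[2][2] = min over k of (A[2][0] + B[0][2] = 3 + 7 = 10, A[2][1] + B[1][2] = -2 + 8 = 6, A[2][2] + B[2][2] = -4 + 2 = -2) = -2 (attained at k = 2)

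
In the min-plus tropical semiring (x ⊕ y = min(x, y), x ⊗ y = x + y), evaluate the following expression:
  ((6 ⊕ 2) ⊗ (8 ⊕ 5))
((6 ⊕ 2) ⊗ (8 ⊕ 5)) = 7

Expand innermost to outermost. Recall ⊕ takes the minimum of its arguments and ⊗ takes their sum. Working out the expression ((6 ⊕ 2) ⊗ (8 ⊕ 5)) gives 7.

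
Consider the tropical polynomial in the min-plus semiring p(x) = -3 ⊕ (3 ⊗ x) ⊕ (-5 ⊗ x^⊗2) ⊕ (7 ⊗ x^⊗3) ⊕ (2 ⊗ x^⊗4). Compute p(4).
p(4) = -3

A tropical monomial a ⊗ x^⊗i evaluates to a + i · x. Evaluating each term at x = 4:
  Term 0 contributes -3 + 0 · 4 = -3
  Term 1 contributes 3 + 1 · 4 = 7
  Term 2 contributes -5 + 2 · 4 = 3
  Term 3 contributes 7 + 3 · 4 = 19
  Term 4 contributes 2 + 4 · 4 = 18
p(4) = ⊕ of these = min[-3, 7, 3, 19, 18] = -3.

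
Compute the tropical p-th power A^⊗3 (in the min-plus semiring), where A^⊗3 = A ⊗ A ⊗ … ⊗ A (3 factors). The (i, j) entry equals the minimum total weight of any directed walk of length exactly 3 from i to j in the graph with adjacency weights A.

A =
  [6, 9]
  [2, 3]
A^⊗3 =
  [14, 15]
  [8, 9]

Each entry (A^⊗3)_ij equals the minimum over all length-3 walks i = v_0 → v_1 → … → v_3 = j of Σ_t A[v_t][v_{t+1}]. For example, for (i, j) = (0, 1) we minimise over 4 possible intermediate vertex sequences; the minimum is 15, attained along the walk 0 → 1 → 1 → 1.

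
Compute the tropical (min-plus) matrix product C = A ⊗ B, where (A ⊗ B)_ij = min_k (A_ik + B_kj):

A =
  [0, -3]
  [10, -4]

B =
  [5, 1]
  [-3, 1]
A ⊗ B =
  [-6, -2]
  [-7, -3]

Apply the min-plus product entry-by-entry:
  C[0][0] = min over k of (A[0][0] + B[0][0] = 0 + 5 = 5, A[0][1] + B[1][0] = -3 + -3 = -6) = -6 (attained at k = 1)
  C[0][1] = min over k of (A[0][0] + B[0][1] = 0 + 1 = 1, A[0][1] + B[1][1] = -3 + 1 = -2) = -2 (attained at k = 1)
  C[1][0] = min over k of (A[1][0] + B[0][0] = 10 + 5 = 15, A[1][1] + B[1][0] = -4 + -3 = -7) = -7 (attained at k = 1)
  C[1][1] = min over k of (A[1][0] + B[0][1] = 10 + 1 = 11, A[1][1] + B[1][1] = -4 + 1 = -3) = -3 (attained at k = 1)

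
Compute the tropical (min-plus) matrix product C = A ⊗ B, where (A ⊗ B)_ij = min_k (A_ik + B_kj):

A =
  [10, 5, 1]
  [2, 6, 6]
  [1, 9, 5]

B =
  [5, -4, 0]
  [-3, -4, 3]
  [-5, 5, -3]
A ⊗ B =
  [-4, 1, -2]
  [1, -2, 2]
  [0, -3, 1]

Apply the min-plus product entry-by-entry:
  C[0][0] = min over k of (A[0][0] + B[0][0] = 10 + 5 = 15, A[0][1] + B[1][0] = 5 + -3 = 2, A[0][2] + B[2][0] = 1 + -5 = -4) = -4 (attained at k = 2)
  C[0][1] = min over k of (A[0][0] + B[0][1] = 10 + -4 = 6, A[0][1] + B[1][1] = 5 + -4 = 1, A[0][2] + B[2][1] = 1 + 5 = 6) = 1 (attained at k = 1)
  C[0][2] = min over k of (A[0][0] + B[0][2] = 10 + 0 = 10, A[0][1] + B[1][2] = 5 + 3 = 8, A[0][2] + B[2][2] = 1 + -3 = -2) = -2 (attained at k = 2)
  C[1][0] = min over k of (A[1][0] + B[0][0] = 2 + 5 = 7, A[1][1] + B[1][0] = 6 + -3 = 3, A[1][2] + B[2][0] = 6 + -5 = 1) = 1 (attained at k = 2)
  C[1][1] = min over k of (A[1][0] + B[0][1] = 2 + -4 = -2, A[1][1] + B[1][1] = 6 + -4 = 2, A[1][2] + B[2][1] = 6 + 5 = 11) = -2 (attained at k = 0)
  C[1][2] = min over k of (A[1][0] + B[0][2] = 2 + 0 = 2, A[1][1] + B[1][2] = 6 + 3 = 9, A[1][2] + B[2][2] = 6 + -3 = 3) = 2 (attained at k = 0)
  C[2][0] = min over k of (A[2][0] + B[0][0] = 1 + 5 = 6, A[2][1] + B[1][0] = 9 + -3 = 6, A[2][2] + B[2][0] = 5 + -5 = 0) = 0 (attained at k = 2)
  C[2][1] = min over k of (A[2][0] + B[0][1] = 1 + -4 = -3, A[2][1] + B[1][1] = 9 + -4 = 5, A[2][2] + B[2][1] = 5 + 5 = 10) = -3 (attained at k = 0)
  C[2][2] = min over k of (A[2][0] + B[0][2] = 1 + 0 = 1, A[2][1] + B[1][2] = 9 + 3 = 12, A[2][2] + B[2][2] = 5 + -3 = 2) = 1 (attained at k = 0)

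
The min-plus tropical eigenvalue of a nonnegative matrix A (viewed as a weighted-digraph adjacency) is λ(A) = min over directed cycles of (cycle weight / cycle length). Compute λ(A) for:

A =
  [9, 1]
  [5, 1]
λ(A) = 1

Enumerate directed cycles and compute their means (weight / length). Sample:
  cycle 0 → 0: weight = 9, length = 1, mean = 9/1 ≈ 9.000
  cycle 1 → 1: weight = 1, length = 1, mean = 1/1 ≈ 1.000
  cycle 0 → 1 → 0: weight = 6, length = 2, mean = 6/2 ≈ 3.000
  cycle 1 → 0 → 1: weight = 6, length = 2, mean = 6/2 ≈ 3.000
Minimum mean = 1.000, attained e.g. along the cycle 1 → 1 with weight 1 and length 1. So λ(A) = 1/1 = 1.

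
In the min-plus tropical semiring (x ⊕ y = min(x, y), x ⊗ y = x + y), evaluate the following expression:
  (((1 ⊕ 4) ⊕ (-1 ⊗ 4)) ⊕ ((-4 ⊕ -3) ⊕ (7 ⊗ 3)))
(((1 ⊕ 4) ⊕ (-1 ⊗ 4)) ⊕ ((-4 ⊕ -3) ⊕ (7 ⊗ 3))) = -4

Expand innermost to outermost. Recall ⊕ takes the minimum of its arguments and ⊗ takes their sum. Working out the expression (((1 ⊕ 4) ⊕ (-1 ⊗ 4)) ⊕ ((-4 ⊕ -3) ⊕ (7 ⊗ 3))) gives -4.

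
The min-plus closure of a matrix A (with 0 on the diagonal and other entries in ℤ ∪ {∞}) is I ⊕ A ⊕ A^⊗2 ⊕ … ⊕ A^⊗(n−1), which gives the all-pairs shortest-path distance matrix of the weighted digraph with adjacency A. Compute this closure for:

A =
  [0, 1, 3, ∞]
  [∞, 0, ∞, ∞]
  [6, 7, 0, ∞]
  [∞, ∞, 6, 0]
Closure =
  [0, 1, 3, ∞]
  [∞, 0, ∞, ∞]
  [6, 7, 0, ∞]
  [12, 13, 6, 0]

This is the Floyd-Warshall all-pairs shortest-path computation. For each intermediate vertex k = 0, 1, …, 3, update dist[i][j] ← min(dist[i][j], dist[i][k] + dist[k][j]). The final matrix gives, for each (i, j), the minimum total weight of any directed path from i to j (possibly empty when i = j).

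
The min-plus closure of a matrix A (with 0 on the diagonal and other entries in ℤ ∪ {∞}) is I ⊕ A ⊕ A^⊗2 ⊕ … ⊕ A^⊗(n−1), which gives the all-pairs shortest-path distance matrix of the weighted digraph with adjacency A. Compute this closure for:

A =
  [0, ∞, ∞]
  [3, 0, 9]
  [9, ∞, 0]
Closure =
  [0, ∞, ∞]
  [3, 0, 9]
  [9, ∞, 0]

This is the Floyd-Warshall all-pairs shortest-path computation. For each intermediate vertex k = 0, 1, …, 2, update dist[i][j] ← min(dist[i][j], dist[i][k] + dist[k][j]). The final matrix gives, for each (i, j), the minimum total weight of any directed path from i to j (possibly empty when i = j).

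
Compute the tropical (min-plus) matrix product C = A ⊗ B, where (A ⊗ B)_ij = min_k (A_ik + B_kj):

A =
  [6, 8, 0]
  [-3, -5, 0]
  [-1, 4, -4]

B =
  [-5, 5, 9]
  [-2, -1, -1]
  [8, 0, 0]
A ⊗ B =
  [1, 0, 0]
  [-8, -6, -6]
  [-6, -4, -4]

Apply the min-plus product entry-by-entry:
  C[0][0] = min over k of (A[0][0] + B[0][0] = 6 + -5 = 1, A[0][1] + B[1][0] = 8 + -2 = 6, A[0][2] + B[2][0] = 0 + 8 = 8) = 1 (attained at k = 0)
  C[0][1] = min over k of (A[0][0] + B[0][1] = 6 + 5 = 11, A[0][1] + B[1][1] = 8 + -1 = 7, A[0][2] + B[2][1] = 0 + 0 = 0) = 0 (attained at k = 2)
  C[0][2] = min over k of (A[0][0] + B[0][2] = 6 + 9 = 15, A[0][1] + B[1][2] = 8 + -1 = 7, A[0][2] + B[2][2] = 0 + 0 = 0) = 0 (attained at k = 2)
  C[1][0] = min over k of (A[1][0] + B[0][0] = -3 + -5 = -8, A[1][1] + B[1][0] = -5 + -2 = -7, A[1][2] + B[2][0] = 0 + 8 = 8) = -8 (attained at k = 0)
  C[1][1] = min over k of (A[1][0] + B[0][1] = -3 + 5 = 2, A[1][1] + B[1][1] = -5 + -1 = -6, A[1][2] + B[2][1] = 0 + 0 = 0) = -6 (attained at k = 1)
  C[1][2] = min over k of (A[1][0] + B[0][2] = -3 + 9 = 6, A[1][1] + B[1][2] = -5 + -1 = -6, A[1][2] + B[2][2] = 0 + 0 = 0) = -6 (attained at k = 1)
  C[2][0] = min over k of (A[2][0] + B[0][0] = -1 + -5 = -6, A[2][1] + B[1][0] = 4 + -2 = 2, A[2][2] + B[2][0] = -4 + 8 = 4) = -6 (attained at k = 0)
  C[2][1] = min over k of (A[2][0] + B[0][1] = -1 + 5 = 4, A[2][1] + B[1][1] = 4 + -1 = 3, A[2][2] + B[2][1] = -4 + 0 = -4) = -4 (attained at k = 2)
  C[2][2] = min over k of (A[2][0] + B[0][2] = -1 + 9 = 8, A[2][1] + B[1][2] = 4 + -1 = 3, A[2][2] + B[2][2] = -4 + 0 = -4) = -4 (attained at k = 2)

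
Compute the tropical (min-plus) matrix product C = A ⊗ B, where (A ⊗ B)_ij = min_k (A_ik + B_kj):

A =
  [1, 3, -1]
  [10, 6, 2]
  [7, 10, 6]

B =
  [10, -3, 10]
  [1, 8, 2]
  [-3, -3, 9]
A ⊗ B =
  [-4, -4, 5]
  [-1, -1, 8]
  [3, 3, 12]

Apply the min-plus product entry-by-entry:
  C[0][0] = min over k of (A[0][0] + B[0][0] = 1 + 10 = 11, A[0][1] + B[1][0] = 3 + 1 = 4, A[0][2] + B[2][0] = -1 + -3 = -4) = -4 (attained at k = 2)
  C[0][1] = min over k of (A[0][0] + B[0][1] = 1 + -3 = -2, A[0][1] + B[1][1] = 3 + 8 = 11, A[0][2] + B[2][1] = -1 + -3 = -4) = -4 (attained at k = 2)
  C[0][2] = min over k of (A[0][0] + B[0][2] = 1 + 10 = 11, A[0][1] + B[1][2] = 3 + 2 = 5, A[0][2] + B[2][2] = -1 + 9 = 8) = 5 (attained at k = 1)
  C[1][0] = min over k of (A[1][0] + B[0][0] = 10 + 10 = 20, A[1][1] + B[1][0] = 6 + 1 = 7, A[1][2] + B[2][0] = 2 + -3 = -1) = -1 (attained at k = 2)
  C[1][1] = min over k of (A[1][0] + B[0][1] = 10 + -3 = 7, A[1][1] + B[1][1] = 6 + 8 = 14, A[1][2] + B[2][1] = 2 + -3 = -1) = -1 (attained at k = 2)
  C[1][2] = min over k of (A[1][0] + B[0][2] = 10 + 10 = 20, A[1][1] + B[1][2] = 6 + 2 = 8, A[1][2] + B[2][2] = 2 + 9 = 11) = 8 (attained at k = 1)
  C[2][0] = min over k of (A[2][0] + B[0][0] = 7 + 10 = 17, A[2][1] + B[1][0] = 10 + 1 = 11, A[2][2] + B[2][0] = 6 + -3 = 3) = 3 (attained at k = 2)
  C[2][1] = min over k of (A[2][0] + B[0][1] = 7 + -3 = 4, A[2][1] + B[1][1] = 10 + 8 = 18, A[2][2] + B[2][1] = 6 + -3 = 3) = 3 (attained at k = 2)
  C[2][2] = min over k of (A[2][0] + B[0][2] = 7 + 10 = 17, A[2][1] + B[1][2] = 10 + 2 = 12, A[2][2] + B[2][2] = 6 + 9 = 15) = 12 (attained at k = 1)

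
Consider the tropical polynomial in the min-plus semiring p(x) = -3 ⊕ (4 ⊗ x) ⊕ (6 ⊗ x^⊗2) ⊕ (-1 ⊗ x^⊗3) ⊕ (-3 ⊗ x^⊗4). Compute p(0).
p(0) = -3

A tropical monomial a ⊗ x^⊗i evaluates to a + i · x. Evaluating each term at x = 0:
  Term 0 contributes -3 + 0 · 0 = -3
  Term 1 contributes 4 + 1 · 0 = 4
  Term 2 contributes 6 + 2 · 0 = 6
  Term 3 contributes -1 + 3 · 0 = -1
  Term 4 contributes -3 + 4 · 0 = -3
p(0) = ⊕ of these = min[-3, 4, 6, -1, -3] = -3.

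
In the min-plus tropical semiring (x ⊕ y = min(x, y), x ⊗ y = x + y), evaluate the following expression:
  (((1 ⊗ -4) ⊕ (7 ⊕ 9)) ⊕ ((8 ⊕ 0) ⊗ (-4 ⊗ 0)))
(((1 ⊗ -4) ⊕ (7 ⊕ 9)) ⊕ ((8 ⊕ 0) ⊗ (-4 ⊗ 0))) = -4

Expand innermost to outermost. Recall ⊕ takes the minimum of its arguments and ⊗ takes their sum. Working out the expression (((1 ⊗ -4) ⊕ (7 ⊕ 9)) ⊕ ((8 ⊕ 0) ⊗ (-4 ⊗ 0))) gives -4.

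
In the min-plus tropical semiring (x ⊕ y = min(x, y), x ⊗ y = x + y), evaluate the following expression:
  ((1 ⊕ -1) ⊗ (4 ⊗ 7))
((1 ⊕ -1) ⊗ (4 ⊗ 7)) = 10

Expand innermost to outermost. Recall ⊕ takes the minimum of its arguments and ⊗ takes their sum. Working out the expression ((1 ⊕ -1) ⊗ (4 ⊗ 7)) gives 10.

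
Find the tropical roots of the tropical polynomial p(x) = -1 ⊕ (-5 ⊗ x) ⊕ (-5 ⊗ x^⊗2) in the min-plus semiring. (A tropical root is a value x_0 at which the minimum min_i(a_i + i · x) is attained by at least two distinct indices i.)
Roots: {0, 4}

Each tropical root is a break point of the lower envelope of the lines y = a_i + i · x (there are 3 lines, with slopes 0, 1, ..., 2). Only the lines that attain the minimum somewhere contribute to roots; other lines are dominated. Here the surviving (envelope) indices are i = 2, i = 1, i = 0.
Intersections between consecutive envelope lines give the roots: for adjacent envelope indices i < j the intersection is x = (a_i − a_j) / (j − i). Reading off the sorted break points: {0, 4}.
Verification: at each break x_0, at least two indices attain the minimum of min_i(a_i + i · x_0).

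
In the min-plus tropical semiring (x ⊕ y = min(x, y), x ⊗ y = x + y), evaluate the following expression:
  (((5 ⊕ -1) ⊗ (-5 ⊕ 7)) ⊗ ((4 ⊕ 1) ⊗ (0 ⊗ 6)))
(((5 ⊕ -1) ⊗ (-5 ⊕ 7)) ⊗ ((4 ⊕ 1) ⊗ (0 ⊗ 6))) = 1

Expand innermost to outermost. Recall ⊕ takes the minimum of its arguments and ⊗ takes their sum. Working out the expression (((5 ⊕ -1) ⊗ (-5 ⊕ 7)) ⊗ ((4 ⊕ 1) ⊗ (0 ⊗ 6))) gives 1.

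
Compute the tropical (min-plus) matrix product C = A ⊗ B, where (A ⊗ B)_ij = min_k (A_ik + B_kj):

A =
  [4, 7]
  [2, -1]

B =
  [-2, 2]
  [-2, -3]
A ⊗ B =
  [2, 4]
  [-3, -4]

Apply the min-plus product entry-by-entry:
  C[0][0] = min over k of (A[0][0] + B[0][0] = 4 + -2 = 2, A[0][1] + B[1][0] = 7 + -2 = 5) = 2 (attained at k = 0)
  C[0][1] = min over k of (A[0][0] + B[0][1] = 4 + 2 = 6, A[0][1] + B[1][1] = 7 + -3 = 4) = 4 (attained at k = 1)
  C[1][0] = min over k of (A[1][0] + B[0][0] = 2 + -2 = 0, A[1][1] + B[1][0] = -1 + -2 = -3) = -3 (attained at k = 1)
  C[1][1] = min over k of (A[1][0] + B[0][1] = 2 + 2 = 4, A[1][1] + B[1][1] = -1 + -3 = -4) = -4 (attained at k = 1)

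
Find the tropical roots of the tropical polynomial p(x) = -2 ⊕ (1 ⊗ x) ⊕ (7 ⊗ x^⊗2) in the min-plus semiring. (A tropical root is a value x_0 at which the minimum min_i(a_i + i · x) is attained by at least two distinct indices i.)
Roots: {-6, -3}

Each tropical root is a break point of the lower envelope of the lines y = a_i + i · x (there are 3 lines, with slopes 0, 1, ..., 2). Only the lines that attain the minimum somewhere contribute to roots; other lines are dominated. Here the surviving (envelope) indices are i = 2, i = 1, i = 0.
Intersections between consecutive envelope lines give the roots: for adjacent envelope indices i < j the intersection is x = (a_i − a_j) / (j − i). Reading off the sorted break points: {-6, -3}.
Verification: at each break x_0, at least two indices attain the minimum of min_i(a_i + i · x_0).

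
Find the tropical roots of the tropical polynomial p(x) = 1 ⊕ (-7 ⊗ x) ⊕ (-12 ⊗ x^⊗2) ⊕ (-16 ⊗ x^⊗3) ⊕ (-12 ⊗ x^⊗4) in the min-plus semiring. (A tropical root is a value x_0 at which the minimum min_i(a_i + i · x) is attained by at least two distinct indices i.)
Roots: {-4, 4, 5, 8}

Each tropical root is a break point of the lower envelope of the lines y = a_i + i · x (there are 5 lines, with slopes 0, 1, ..., 4). Only the lines that attain the minimum somewhere contribute to roots; other lines are dominated. Here the surviving (envelope) indices are i = 4, i = 3, i = 2, i = 1, i = 0.
Intersections between consecutive envelope lines give the roots: for adjacent envelope indices i < j the intersection is x = (a_i − a_j) / (j − i). Reading off the sorted break points: {-4, 4, 5, 8}.
Verification: at each break x_0, at least two indices attain the minimum of min_i(a_i + i · x_0).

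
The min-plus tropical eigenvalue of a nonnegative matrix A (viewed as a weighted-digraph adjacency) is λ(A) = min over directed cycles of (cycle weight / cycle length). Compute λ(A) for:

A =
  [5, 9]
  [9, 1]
λ(A) = 1

Enumerate directed cycles and compute their means (weight / length). Sample:
  cycle 0 → 0: weight = 5, length = 1, mean = 5/1 ≈ 5.000
  cycle 1 → 1: weight = 1, length = 1, mean = 1/1 ≈ 1.000
  cycle 0 → 1 → 0: weight = 18, length = 2, mean = 18/2 ≈ 9.000
  cycle 1 → 0 → 1: weight = 18, length = 2, mean = 18/2 ≈ 9.000
Minimum mean = 1.000, attained e.g. along the cycle 1 → 1 with weight 1 and length 1. So λ(A) = 1/1 = 1.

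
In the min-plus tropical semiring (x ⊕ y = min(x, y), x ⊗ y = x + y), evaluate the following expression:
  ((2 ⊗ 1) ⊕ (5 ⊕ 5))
((2 ⊗ 1) ⊕ (5 ⊕ 5)) = 3

Expand innermost to outermost. Recall ⊕ takes the minimum of its arguments and ⊗ takes their sum. Working out the expression ((2 ⊗ 1) ⊕ (5 ⊕ 5)) gives 3.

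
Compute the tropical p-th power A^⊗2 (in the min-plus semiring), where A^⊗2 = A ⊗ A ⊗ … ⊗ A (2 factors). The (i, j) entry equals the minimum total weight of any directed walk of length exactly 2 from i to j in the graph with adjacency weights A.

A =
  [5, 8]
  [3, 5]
A^⊗2 =
  [10, 13]
  [8, 10]

Each entry (A^⊗2)_ij equals the minimum over all length-2 walks i = v_0 → v_1 → … → v_2 = j of Σ_t A[v_t][v_{t+1}]. For example, for (i, j) = (0, 1) we minimise over 2 possible intermediate vertex sequences; the minimum is 13, attained along the walk 0 → 0 → 1.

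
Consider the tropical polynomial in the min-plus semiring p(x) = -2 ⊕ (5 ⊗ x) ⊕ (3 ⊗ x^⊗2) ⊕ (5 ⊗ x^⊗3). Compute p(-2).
p(-2) = -2

A tropical monomial a ⊗ x^⊗i evaluates to a + i · x. Evaluating each term at x = -2:
  Term 0 contributes -2 + 0 · -2 = -2
  Term 1 contributes 5 + 1 · -2 = 3
  Term 2 contributes 3 + 2 · -2 = -1
  Term 3 contributes 5 + 3 · -2 = -1
p(-2) = ⊕ of these = min[-2, 3, -1, -1] = -2.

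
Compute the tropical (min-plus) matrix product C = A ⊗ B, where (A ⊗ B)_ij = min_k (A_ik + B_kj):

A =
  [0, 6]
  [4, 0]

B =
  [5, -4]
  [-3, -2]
A ⊗ B =
  [3, -4]
  [-3, -2]

Apply the min-plus product entry-by-entry:
  C[0][0] = min over k of (A[0][0] + B[0][0] = 0 + 5 = 5, A[0][1] + B[1][0] = 6 + -3 = 3) = 3 (attained at k = 1)
  C[0][1] = min over k of (A[0][0] + B[0][1] = 0 + -4 = -4, A[0][1] + B[1][1] = 6 + -2 = 4) = -4 (attained at k = 0)
  C[1][0] = min over k of (A[1][0] + B[0][0] = 4 + 5 = 9, A[1][1] + B[1][0] = 0 + -3 = -3) = -3 (attained at k = 1)
  C[1][1] = min over k of (A[1][0] + B[0][1] = 4 + -4 = 0, A[1][1] + B[1][1] = 0 + -2 = -2) = -2 (attained at k = 1)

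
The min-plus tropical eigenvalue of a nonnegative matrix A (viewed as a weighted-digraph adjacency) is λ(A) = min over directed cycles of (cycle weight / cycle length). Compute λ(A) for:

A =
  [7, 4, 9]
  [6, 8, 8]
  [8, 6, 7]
λ(A) = 5

Enumerate directed cycles and compute their means (weight / length). Sample:
  cycle 0 → 0: weight = 7, length = 1, mean = 7/1 ≈ 7.000
  cycle 1 → 1: weight = 8, length = 1, mean = 8/1 ≈ 8.000
  cycle 2 → 2: weight = 7, length = 1, mean = 7/1 ≈ 7.000
  cycle 0 → 1 → 0: weight = 10, length = 2, mean = 10/2 ≈ 5.000
  cycle 0 → 2 → 0: weight = 17, length = 2, mean = 17/2 ≈ 8.500
  cycle 1 → 0 → 1: weight = 10, length = 2, mean = 10/2 ≈ 5.000
Minimum mean = 5.000, attained e.g. along the cycle 0 → 1 → 0 with weight 10 and length 2. So λ(A) = 10/2 = 5.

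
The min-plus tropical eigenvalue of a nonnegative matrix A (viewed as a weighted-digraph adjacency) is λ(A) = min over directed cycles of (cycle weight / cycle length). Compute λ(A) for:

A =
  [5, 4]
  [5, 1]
λ(A) = 1

Enumerate directed cycles and compute their means (weight / length). Sample:
  cycle 0 → 0: weight = 5, length = 1, mean = 5/1 ≈ 5.000
  cycle 1 → 1: weight = 1, length = 1, mean = 1/1 ≈ 1.000
  cycle 0 → 1 → 0: weight = 9, length = 2, mean = 9/2 ≈ 4.500
  cycle 1 → 0 → 1: weight = 9, length = 2, mean = 9/2 ≈ 4.500
Minimum mean = 1.000, attained e.g. along the cycle 1 → 1 with weight 1 and length 1. So λ(A) = 1/1 = 1.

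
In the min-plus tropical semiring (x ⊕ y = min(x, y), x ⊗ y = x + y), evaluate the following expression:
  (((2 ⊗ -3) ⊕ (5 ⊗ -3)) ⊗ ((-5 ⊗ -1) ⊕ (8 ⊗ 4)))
(((2 ⊗ -3) ⊕ (5 ⊗ -3)) ⊗ ((-5 ⊗ -1) ⊕ (8 ⊗ 4))) = -7

Expand innermost to outermost. Recall ⊕ takes the minimum of its arguments and ⊗ takes their sum. Working out the expression (((2 ⊗ -3) ⊕ (5 ⊗ -3)) ⊗ ((-5 ⊗ -1) ⊕ (8 ⊗ 4))) gives -7.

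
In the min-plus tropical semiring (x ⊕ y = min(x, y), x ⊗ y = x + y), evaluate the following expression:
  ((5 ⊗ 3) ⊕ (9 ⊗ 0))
((5 ⊗ 3) ⊕ (9 ⊗ 0)) = 8

Expand innermost to outermost. Recall ⊕ takes the minimum of its arguments and ⊗ takes their sum. Working out the expression ((5 ⊗ 3) ⊕ (9 ⊗ 0)) gives 8.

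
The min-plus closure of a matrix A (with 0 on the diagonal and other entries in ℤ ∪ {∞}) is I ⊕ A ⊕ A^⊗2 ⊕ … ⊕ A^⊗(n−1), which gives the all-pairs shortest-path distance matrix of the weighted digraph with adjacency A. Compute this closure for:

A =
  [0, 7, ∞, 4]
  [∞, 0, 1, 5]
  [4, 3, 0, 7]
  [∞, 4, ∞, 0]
Closure =
  [0, 7, 8, 4]
  [5, 0, 1, 5]
  [4, 3, 0, 7]
  [9, 4, 5, 0]

This is the Floyd-Warshall all-pairs shortest-path computation. For each intermediate vertex k = 0, 1, …, 3, update dist[i][j] ← min(dist[i][j], dist[i][k] + dist[k][j]). The final matrix gives, for each (i, j), the minimum total weight of any directed path from i to j (possibly empty when i = j).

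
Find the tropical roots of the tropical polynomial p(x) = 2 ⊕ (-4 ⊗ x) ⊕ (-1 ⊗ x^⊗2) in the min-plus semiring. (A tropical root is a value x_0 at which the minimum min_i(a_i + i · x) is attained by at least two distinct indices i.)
Roots: {-3, 6}

Each tropical root is a break point of the lower envelope of the lines y = a_i + i · x (there are 3 lines, with slopes 0, 1, ..., 2). Only the lines that attain the minimum somewhere contribute to roots; other lines are dominated. Here the surviving (envelope) indices are i = 2, i = 1, i = 0.
Intersections between consecutive envelope lines give the roots: for adjacent envelope indices i < j the intersection is x = (a_i − a_j) / (j − i). Reading off the sorted break points: {-3, 6}.
Verification: at each break x_0, at least two indices attain the minimum of min_i(a_i + i · x_0).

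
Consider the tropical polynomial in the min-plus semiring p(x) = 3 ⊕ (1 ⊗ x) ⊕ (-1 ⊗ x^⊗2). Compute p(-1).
p(-1) = -3

A tropical monomial a ⊗ x^⊗i evaluates to a + i · x. Evaluating each term at x = -1:
  Term 0 contributes 3 + 0 · -1 = 3
  Term 1 contributes 1 + 1 · -1 = 0
  Term 2 contributes -1 + 2 · -1 = -3
p(-1) = ⊕ of these = min[3, 0, -3] = -3.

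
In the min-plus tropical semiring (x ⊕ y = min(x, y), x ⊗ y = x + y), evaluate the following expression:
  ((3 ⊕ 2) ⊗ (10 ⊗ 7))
((3 ⊕ 2) ⊗ (10 ⊗ 7)) = 19

Expand innermost to outermost. Recall ⊕ takes the minimum of its arguments and ⊗ takes their sum. Working out the expression ((3 ⊕ 2) ⊗ (10 ⊗ 7)) gives 19.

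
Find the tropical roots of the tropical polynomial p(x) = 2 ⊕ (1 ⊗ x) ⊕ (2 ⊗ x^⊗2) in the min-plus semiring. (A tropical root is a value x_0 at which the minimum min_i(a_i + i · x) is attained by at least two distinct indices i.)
Roots: {-1, 1}

Each tropical root is a break point of the lower envelope of the lines y = a_i + i · x (there are 3 lines, with slopes 0, 1, ..., 2). Only the lines that attain the minimum somewhere contribute to roots; other lines are dominated. Here the surviving (envelope) indices are i = 2, i = 1, i = 0.
Intersections between consecutive envelope lines give the roots: for adjacent envelope indices i < j the intersection is x = (a_i − a_j) / (j − i). Reading off the sorted break points: {-1, 1}.
Verification: at each break x_0, at least two indices attain the minimum of min_i(a_i + i · x_0).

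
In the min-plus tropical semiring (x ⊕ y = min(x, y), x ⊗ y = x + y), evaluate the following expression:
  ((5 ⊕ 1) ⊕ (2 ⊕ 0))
((5 ⊕ 1) ⊕ (2 ⊕ 0)) = 0

Expand innermost to outermost. Recall ⊕ takes the minimum of its arguments and ⊗ takes their sum. Working out the expression ((5 ⊕ 1) ⊕ (2 ⊕ 0)) gives 0.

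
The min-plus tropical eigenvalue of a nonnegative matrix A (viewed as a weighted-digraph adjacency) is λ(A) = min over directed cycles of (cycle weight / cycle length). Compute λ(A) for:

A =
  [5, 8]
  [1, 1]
λ(A) = 1

Enumerate directed cycles and compute their means (weight / length). Sample:
  cycle 0 → 0: weight = 5, length = 1, mean = 5/1 ≈ 5.000
  cycle 1 → 1: weight = 1, length = 1, mean = 1/1 ≈ 1.000
  cycle 0 → 1 → 0: weight = 9, length = 2, mean = 9/2 ≈ 4.500
  cycle 1 → 0 → 1: weight = 9, length = 2, mean = 9/2 ≈ 4.500
Minimum mean = 1.000, attained e.g. along the cycle 1 → 1 with weight 1 and length 1. So λ(A) = 1/1 = 1.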